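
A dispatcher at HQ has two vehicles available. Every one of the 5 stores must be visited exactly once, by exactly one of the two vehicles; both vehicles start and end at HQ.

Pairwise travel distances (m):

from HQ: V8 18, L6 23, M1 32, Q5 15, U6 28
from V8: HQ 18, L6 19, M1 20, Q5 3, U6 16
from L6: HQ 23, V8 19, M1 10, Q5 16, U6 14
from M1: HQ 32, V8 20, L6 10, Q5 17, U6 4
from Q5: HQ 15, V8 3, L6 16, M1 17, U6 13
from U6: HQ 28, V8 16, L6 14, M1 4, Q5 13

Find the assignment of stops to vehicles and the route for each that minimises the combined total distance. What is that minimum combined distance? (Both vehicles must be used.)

101 m — the smallest possible combined total.

There are 2^4 − 1 = 15 ways to divide the 5 stops into two non-empty groups. For each, the best each vehicle can do is its own shortest tour through its group:
  {V8} + {L6, M1, Q5, U6}: 36 + 65 = 101
  {L6} + {V8, M1, Q5, U6}: 46 + 70 = 116
  {V8, L6} + {M1, Q5, U6}: 60 + 64 = 124
  {M1} + {V8, L6, Q5, U6}: 64 + 71 = 135
  {V8, M1} + {L6, Q5, U6}: 70 + 65 = 135
  {L6, M1} + {V8, Q5, U6}: 65 + 62 = 127
  … (15 splits in total)
Best: vehicle 1 HQ → V8 → HQ = 36; vehicle 2 HQ → L6 → M1 → U6 → Q5 → HQ = 65; combined 101.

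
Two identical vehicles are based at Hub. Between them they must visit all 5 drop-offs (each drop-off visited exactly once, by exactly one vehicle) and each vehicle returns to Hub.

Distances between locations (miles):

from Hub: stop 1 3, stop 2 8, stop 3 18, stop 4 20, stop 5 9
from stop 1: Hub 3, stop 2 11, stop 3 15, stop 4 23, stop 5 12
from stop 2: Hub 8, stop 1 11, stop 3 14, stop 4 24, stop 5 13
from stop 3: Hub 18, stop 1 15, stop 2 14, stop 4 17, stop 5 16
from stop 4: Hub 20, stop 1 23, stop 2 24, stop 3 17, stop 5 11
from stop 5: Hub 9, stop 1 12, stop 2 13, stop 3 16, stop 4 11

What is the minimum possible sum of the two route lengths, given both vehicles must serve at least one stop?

Try each way of splitting the stops between the two vehicles (each non-empty) and, for each split, find the best tour for each vehicle:
  {stop 1} + {stop 2, stop 3, stop 4, stop 5}: 6 + 59 = 65
  {stop 2} + {stop 1, stop 3, stop 4, stop 5}: 16 + 55 = 71
  {stop 1, stop 2} + {stop 3, stop 4, stop 5}: 22 + 55 = 77
  {stop 3} + {stop 1, stop 2, stop 4, stop 5}: 36 + 58 = 94
  {stop 1, stop 3} + {stop 2, stop 4, stop 5}: 36 + 52 = 88
  {stop 2, stop 3} + {stop 1, stop 4, stop 5}: 40 + 46 = 86
  … (15 splits in total)
Best: vehicle 1 Hub → stop 1 → Hub = 6; vehicle 2 Hub → stop 2 → stop 3 → stop 4 → stop 5 → Hub = 59; combined 65.

Minimum combined distance: 65 miles.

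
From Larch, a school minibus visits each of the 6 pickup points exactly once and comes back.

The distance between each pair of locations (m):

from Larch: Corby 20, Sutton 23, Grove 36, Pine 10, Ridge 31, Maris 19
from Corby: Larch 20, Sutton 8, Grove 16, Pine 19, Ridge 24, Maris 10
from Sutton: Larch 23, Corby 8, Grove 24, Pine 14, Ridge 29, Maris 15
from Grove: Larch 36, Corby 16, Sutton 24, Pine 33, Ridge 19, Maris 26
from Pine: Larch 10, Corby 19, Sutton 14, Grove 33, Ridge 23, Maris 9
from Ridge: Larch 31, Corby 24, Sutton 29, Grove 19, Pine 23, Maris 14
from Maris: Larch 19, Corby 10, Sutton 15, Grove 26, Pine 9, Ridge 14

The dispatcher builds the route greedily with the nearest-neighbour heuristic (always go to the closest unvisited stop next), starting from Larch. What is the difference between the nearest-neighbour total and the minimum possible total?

12 m longer than the optimal tour.

Larch: Pine=10, Maris=19, Corby=20, Sutton=23, Ridge=31, Grove=36 ⇒ Pine
Pine: Maris=9, Sutton=14, Corby=19, Ridge=23, Grove=33 ⇒ Maris
Maris: Corby=10, Ridge=14, Sutton=15, Grove=26 ⇒ Corby
Corby: Sutton=8, Grove=16, Ridge=24 ⇒ Sutton
Sutton: Grove=24, Ridge=29 ⇒ Grove
Grove: Ridge=19 ⇒ Ridge
NN route Larch → Pine → Maris → Corby → Sutton → Grove → Ridge → Larch costs 111.
Optimal: Larch → Sutton → Corby → Grove → Ridge → Maris → Pine → Larch costs 99 (by enumerating all 360 distinct tours).
Excess = 111 − 99 = 12.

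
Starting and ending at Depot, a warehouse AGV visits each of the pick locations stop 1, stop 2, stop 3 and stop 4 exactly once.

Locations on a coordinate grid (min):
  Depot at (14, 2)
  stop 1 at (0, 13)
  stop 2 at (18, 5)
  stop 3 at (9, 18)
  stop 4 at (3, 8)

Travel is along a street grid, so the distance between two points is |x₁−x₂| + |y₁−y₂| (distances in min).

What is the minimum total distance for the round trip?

Depot-stop 1-stop 2-stop 3-stop 4-Depot: 25+26+22+16+17 = 106
Depot-stop 1-stop 2-stop 4-stop 3-Depot: 25+26+18+16+21 = 106
Depot-stop 1-stop 3-stop 2-stop 4-Depot: 25+14+22+18+17 = 96
Depot-stop 1-stop 3-stop 4-stop 2-Depot: 25+14+16+18+7 = 80
Depot-stop 1-stop 4-stop 2-stop 3-Depot: 25+8+18+22+21 = 94
Depot-stop 1-stop 4-stop 3-stop 2-Depot: 25+8+16+22+7 = 78
Depot-stop 2-stop 1-stop 3-stop 4-Depot: 7+26+14+16+17 = 80
Depot-stop 2-stop 1-stop 4-stop 3-Depot: 7+26+8+16+21 = 78
Depot-stop 2-stop 3-stop 1-stop 4-Depot: 7+22+14+8+17 = 68
Depot-stop 2-stop 4-stop 1-stop 3-Depot: 7+18+8+14+21 = 68
Depot-stop 3-stop 1-stop 2-stop 4-Depot: 21+14+26+18+17 = 96
Depot-stop 3-stop 2-stop 1-stop 4-Depot: 21+22+26+8+17 = 94
The minimum is 68.
One optimal route: Depot → stop 2 → stop 3 → stop 1 → stop 4 → Depot (or its reverse).

68 min — the shortest possible round trip.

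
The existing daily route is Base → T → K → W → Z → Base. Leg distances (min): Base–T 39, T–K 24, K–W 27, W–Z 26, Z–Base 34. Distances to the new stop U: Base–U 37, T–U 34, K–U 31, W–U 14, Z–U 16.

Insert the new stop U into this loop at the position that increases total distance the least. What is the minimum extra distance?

+4 min — insert U between W and Z.

Insertion cost between consecutive stops i–j is d(i,U) + d(U,j) − d(i,j):
  between Base and T: 37 + 34 − 39 = 32
  between T and K: 34 + 31 − 24 = 41
  between K and W: 31 + 14 − 27 = 18
  between W and Z: 14 + 16 − 26 = 4
  between Z and Base: 16 + 37 − 34 = 19
Cheapest insertion is between W and Z, adding 4.
New total = 150 + 4 = 154.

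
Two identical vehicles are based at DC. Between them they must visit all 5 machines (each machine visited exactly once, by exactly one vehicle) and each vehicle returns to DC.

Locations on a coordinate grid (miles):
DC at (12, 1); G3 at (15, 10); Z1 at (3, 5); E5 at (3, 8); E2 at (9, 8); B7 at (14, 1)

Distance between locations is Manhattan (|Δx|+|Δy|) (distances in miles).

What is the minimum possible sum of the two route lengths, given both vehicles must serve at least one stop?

Minimum combined distance: 46 miles.

There are 2^4 − 1 = 15 ways to divide the 5 stops into two non-empty groups. For each, the best each vehicle can do is its own shortest tour through its group:
  {G3} + {Z1, E5, E2, B7}: 24 + 36 = 60
  {Z1} + {G3, E5, E2, B7}: 26 + 42 = 68
  {G3, Z1} + {E5, E2, B7}: 42 + 36 = 78
  {E5} + {G3, Z1, E2, B7}: 32 + 42 = 74
  {G3, E5} + {Z1, E2, B7}: 42 + 36 = 78
  {Z1, E5} + {G3, E2, B7}: 32 + 30 = 62
  … (15 splits in total)
  {G3, Z1, E5, E2} + {B7}: 42 + 4 = 46  ← best
Best: vehicle 1 DC → G3 → E2 → E5 → Z1 → DC = 42; vehicle 2 DC → B7 → DC = 4; combined 46.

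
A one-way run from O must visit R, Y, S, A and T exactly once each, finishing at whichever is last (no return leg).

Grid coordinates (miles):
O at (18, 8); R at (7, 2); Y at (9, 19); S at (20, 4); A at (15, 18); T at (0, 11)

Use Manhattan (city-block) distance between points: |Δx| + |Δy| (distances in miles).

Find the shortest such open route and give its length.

There are 5! = 120 possible orderings.
O - R - Y - S - A - T: 17+19+26+19+22 = 103
O - R - Y - S - T - A: 17+19+26+27+22 = 111
O - R - Y - A - S - T: 17+19+7+19+27 = 89
O - R - Y - A - T - S: 17+19+7+22+27 = 92
O - R - Y - T - S - A: 17+19+17+27+19 = 99
O - R - Y - T - A - S: 17+19+17+22+19 = 94
O - R - S - Y - A - T: 17+15+26+7+22 = 87
O - R - S - Y - T - A: 17+15+26+17+22 = 97
O - R - S - A - Y - T: 17+15+19+7+17 = 75
O - R - S - A - T - Y: 17+15+19+22+17 = 90
O - R - S - T - Y - A: 17+15+27+17+7 = 83
O - R - S - T - A - Y: 17+15+27+22+7 = 88
O - R - A - Y - S - T: 17+24+7+26+27 = 101
O - R - A - Y - T - S: 17+24+7+17+27 = 92
… (106 more)
O - S - R - T - Y - A: 6+15+16+17+7 = 61  ← best
The minimum is 61.
One shortest path: O → S → R → T → Y → A.

Shortest open route: 61 miles.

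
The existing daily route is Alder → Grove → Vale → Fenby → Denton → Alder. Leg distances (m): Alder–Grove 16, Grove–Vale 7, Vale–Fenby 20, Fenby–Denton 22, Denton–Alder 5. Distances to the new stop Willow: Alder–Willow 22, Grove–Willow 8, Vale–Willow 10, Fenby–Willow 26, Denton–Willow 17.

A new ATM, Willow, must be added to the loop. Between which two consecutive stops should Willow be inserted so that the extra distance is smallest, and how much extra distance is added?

Insertion cost between consecutive stops i–j is d(i,Willow) + d(Willow,j) − d(i,j):
  between Alder and Grove: 22 + 8 − 16 = 14
  between Grove and Vale: 8 + 10 − 7 = 11
  between Vale and Fenby: 10 + 26 − 20 = 16
  between Fenby and Denton: 26 + 17 − 22 = 21
  between Denton and Alder: 17 + 22 − 5 = 34
Cheapest insertion is between Grove and Vale, adding 11.
New total = 70 + 11 = 81.

Minimum extra distance: 11 m, inserting Willow between Grove and Vale.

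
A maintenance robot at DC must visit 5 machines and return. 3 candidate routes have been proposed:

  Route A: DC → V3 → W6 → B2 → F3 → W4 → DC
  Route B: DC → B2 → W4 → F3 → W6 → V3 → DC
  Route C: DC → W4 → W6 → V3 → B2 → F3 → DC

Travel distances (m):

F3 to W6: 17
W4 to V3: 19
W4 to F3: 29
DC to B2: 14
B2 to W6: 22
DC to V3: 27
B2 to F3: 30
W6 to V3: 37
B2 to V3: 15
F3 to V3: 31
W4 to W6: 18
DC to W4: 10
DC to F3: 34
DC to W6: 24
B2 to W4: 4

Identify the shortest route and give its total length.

128 m — Route B is the shortest.

Route A: 27 + 37 + 22 + 30 + 29 + 10 = 155
Route B: 14 + 4 + 29 + 17 + 37 + 27 = 128
Route C: 10 + 18 + 37 + 15 + 30 + 34 = 144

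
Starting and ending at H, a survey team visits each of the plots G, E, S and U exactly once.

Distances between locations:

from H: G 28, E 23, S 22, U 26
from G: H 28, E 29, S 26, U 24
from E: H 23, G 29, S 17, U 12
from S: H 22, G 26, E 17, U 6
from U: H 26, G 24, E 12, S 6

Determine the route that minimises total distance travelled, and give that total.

There are 12 distinct closed tours to check (reversals are equivalent).
H→G→E→S→U→H: 28+29+17+6+26 = 106
H→G→E→U→S→H: 28+29+12+6+22 = 97
H→G→S→E→U→H: 28+26+17+12+26 = 109
H→G→S→U→E→H: 28+26+6+12+23 = 95
H→G→U→E→S→H: 28+24+12+17+22 = 103
H→G→U→S→E→H: 28+24+6+17+23 = 98
H→E→G→S→U→H: 23+29+26+6+26 = 110
H→E→G→U→S→H: 23+29+24+6+22 = 104
H→E→S→G→U→H: 23+17+26+24+26 = 116
H→E→U→G→S→H: 23+12+24+26+22 = 107
H→S→G→E→U→H: 22+26+29+12+26 = 115
H→S→E→G→U→H: 22+17+29+24+26 = 118
The minimum is 95.
One optimal route: H → G → S → U → E → H (or its reverse).

Minimum total distance: 95.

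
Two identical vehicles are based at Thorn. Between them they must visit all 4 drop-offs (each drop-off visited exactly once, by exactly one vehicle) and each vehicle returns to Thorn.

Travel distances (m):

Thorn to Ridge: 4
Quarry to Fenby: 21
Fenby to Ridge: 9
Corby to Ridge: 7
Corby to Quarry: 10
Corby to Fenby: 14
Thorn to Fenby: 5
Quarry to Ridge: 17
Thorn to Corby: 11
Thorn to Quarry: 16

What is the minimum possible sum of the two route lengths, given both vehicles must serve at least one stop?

Check every non-empty split of the stops between the two vehicles; for each half take its own optimal tour:
  {Corby} + {Quarry, Fenby, Ridge}: 22 + 47 = 69
  {Quarry} + {Corby, Fenby, Ridge}: 32 + 30 = 62
  {Corby, Quarry} + {Fenby, Ridge}: 37 + 18 = 55
  {Fenby} + {Corby, Quarry, Ridge}: 10 + 37 = 47
  {Corby, Fenby} + {Quarry, Ridge}: 30 + 37 = 67
  {Quarry, Fenby} + {Corby, Ridge}: 42 + 22 = 64
  … (7 splits in total)
Best: vehicle 1 Thorn → Fenby → Thorn = 10; vehicle 2 Thorn → Quarry → Corby → Ridge → Thorn = 37; combined 47.

Minimum combined distance: 47 m.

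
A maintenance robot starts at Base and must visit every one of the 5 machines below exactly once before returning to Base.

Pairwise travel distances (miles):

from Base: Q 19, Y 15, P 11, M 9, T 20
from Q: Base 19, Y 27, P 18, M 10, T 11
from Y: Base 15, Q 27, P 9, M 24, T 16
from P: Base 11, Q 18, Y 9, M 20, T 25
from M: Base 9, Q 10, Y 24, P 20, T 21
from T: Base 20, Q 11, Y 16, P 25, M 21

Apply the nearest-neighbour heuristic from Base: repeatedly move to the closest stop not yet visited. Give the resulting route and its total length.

Total distance 66 miles via the nearest-neighbour route Base → M → Q → T → Y → P → Base.

At Base the remaining stops are M 9, P 11, Y 15, Q 19, T 20; go to M.
At M the remaining stops are Q 10, P 20, T 21, Y 24; go to Q.
At Q the remaining stops are T 11, P 18, Y 27; go to T.
At T the remaining stops are Y 16, P 25; go to Y.
At Y the remaining stops are P 9; go to P.
Return P→Base: 11.
Total = 9 + 10 + 11 + 16 + 9 + 11 = 66.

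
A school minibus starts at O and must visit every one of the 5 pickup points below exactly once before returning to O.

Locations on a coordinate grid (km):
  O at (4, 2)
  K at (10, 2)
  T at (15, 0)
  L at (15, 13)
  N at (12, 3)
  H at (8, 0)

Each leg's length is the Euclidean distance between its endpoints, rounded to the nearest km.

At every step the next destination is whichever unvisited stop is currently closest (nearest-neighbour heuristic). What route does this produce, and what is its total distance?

Total distance 42 km via the nearest-neighbour route O → H → K → N → T → L → O.

From O: distances to unvisited — H=4, K=6, N=8, T=11, L=16. Nearest is H (4).
From H: distances to unvisited — K=3, N=5, T=7, L=15. Nearest is K (3).
From K: distances to unvisited — N=2, T=5, L=12. Nearest is N (2).
From N: distances to unvisited — T=4, L=10. Nearest is T (4).
From T: distances to unvisited — L=13. Nearest is L (13).
Return L→O: 16.
Total = 4 + 3 + 2 + 4 + 13 + 16 = 42.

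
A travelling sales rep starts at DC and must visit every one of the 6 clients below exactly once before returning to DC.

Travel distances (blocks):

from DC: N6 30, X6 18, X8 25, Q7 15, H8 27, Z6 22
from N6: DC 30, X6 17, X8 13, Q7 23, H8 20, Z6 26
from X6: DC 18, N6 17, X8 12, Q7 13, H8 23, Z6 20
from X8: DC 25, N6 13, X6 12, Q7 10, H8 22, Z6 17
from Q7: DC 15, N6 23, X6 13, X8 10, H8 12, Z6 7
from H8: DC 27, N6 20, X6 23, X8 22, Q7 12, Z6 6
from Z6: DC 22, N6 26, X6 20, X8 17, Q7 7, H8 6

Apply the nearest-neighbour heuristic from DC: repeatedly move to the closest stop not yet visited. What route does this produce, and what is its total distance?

From DC: distances to unvisited — Q7=15, X6=18, Z6=22, X8=25, H8=27, N6=30. Nearest is Q7 (15).
From Q7: distances to unvisited — Z6=7, X8=10, H8=12, X6=13, N6=23. Nearest is Z6 (7).
From Z6: distances to unvisited — H8=6, X8=17, X6=20, N6=26. Nearest is H8 (6).
From H8: distances to unvisited — N6=20, X8=22, X6=23. Nearest is N6 (20).
From N6: distances to unvisited — X8=13, X6=17. Nearest is X8 (13).
From X8: distances to unvisited — X6=12. Nearest is X6 (12).
Return X6→DC: 18.
Total = 15 + 7 + 6 + 20 + 13 + 12 + 18 = 91.

91 blocks along DC → Q7 → Z6 → H8 → N6 → X8 → X6 → DC.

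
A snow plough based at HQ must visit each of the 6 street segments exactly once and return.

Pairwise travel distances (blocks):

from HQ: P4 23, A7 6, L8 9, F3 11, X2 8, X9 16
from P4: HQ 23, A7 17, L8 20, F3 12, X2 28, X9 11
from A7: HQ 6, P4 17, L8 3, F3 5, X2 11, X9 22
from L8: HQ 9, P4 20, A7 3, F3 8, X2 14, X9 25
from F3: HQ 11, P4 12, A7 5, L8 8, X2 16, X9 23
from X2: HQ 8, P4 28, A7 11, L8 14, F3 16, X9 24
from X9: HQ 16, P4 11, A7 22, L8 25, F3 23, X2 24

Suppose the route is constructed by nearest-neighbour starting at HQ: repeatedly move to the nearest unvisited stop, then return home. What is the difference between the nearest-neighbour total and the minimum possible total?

HQ: A7=6, X2=8, L8=9, F3=11, X9=16, P4=23 ⇒ A7
A7: L8=3, F3=5, X2=11, P4=17, X9=22 ⇒ L8
L8: F3=8, X2=14, P4=20, X9=25 ⇒ F3
F3: P4=12, X2=16, X9=23 ⇒ P4
P4: X9=11, X2=28 ⇒ X9
X9: X2=24 ⇒ X2
NN route HQ → A7 → L8 → F3 → P4 → X9 → X2 → HQ costs 72.
Optimal: HQ → X2 → A7 → L8 → F3 → P4 → X9 → HQ costs 69 (by enumerating all 360 distinct tours).
Excess = 72 − 69 = 3.

Excess over optimum: 3 blocks.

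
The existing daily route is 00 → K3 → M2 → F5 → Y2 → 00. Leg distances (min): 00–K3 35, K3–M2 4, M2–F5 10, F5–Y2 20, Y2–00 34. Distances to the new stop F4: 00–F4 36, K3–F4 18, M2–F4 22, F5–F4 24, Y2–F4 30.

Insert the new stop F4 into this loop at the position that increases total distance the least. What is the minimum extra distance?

Insertion cost between consecutive stops i–j is d(i,F4) + d(F4,j) − d(i,j):
  between 00 and K3: 36 + 18 − 35 = 19
  between K3 and M2: 18 + 22 − 4 = 36
  between M2 and F5: 22 + 24 − 10 = 36
  between F5 and Y2: 24 + 30 − 20 = 34
  between Y2 and 00: 30 + 36 − 34 = 32
Cheapest insertion is between 00 and K3, adding 19.
New total = 103 + 19 = 122.

Adding 19 min by placing F4 on the 00–K3 leg.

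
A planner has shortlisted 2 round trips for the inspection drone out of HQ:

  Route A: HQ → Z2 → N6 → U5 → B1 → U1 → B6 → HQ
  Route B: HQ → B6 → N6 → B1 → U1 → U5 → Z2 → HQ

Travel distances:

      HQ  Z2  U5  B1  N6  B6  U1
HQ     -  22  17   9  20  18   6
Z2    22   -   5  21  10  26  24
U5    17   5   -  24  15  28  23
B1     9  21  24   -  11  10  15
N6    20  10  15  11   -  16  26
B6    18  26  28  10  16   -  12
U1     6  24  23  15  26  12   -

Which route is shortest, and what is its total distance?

110 — Route B is the shortest.

Route A: 22 + 10 + 15 + 24 + 15 + 12 + 18 = 116
Route B: 18 + 16 + 11 + 15 + 23 + 5 + 22 = 110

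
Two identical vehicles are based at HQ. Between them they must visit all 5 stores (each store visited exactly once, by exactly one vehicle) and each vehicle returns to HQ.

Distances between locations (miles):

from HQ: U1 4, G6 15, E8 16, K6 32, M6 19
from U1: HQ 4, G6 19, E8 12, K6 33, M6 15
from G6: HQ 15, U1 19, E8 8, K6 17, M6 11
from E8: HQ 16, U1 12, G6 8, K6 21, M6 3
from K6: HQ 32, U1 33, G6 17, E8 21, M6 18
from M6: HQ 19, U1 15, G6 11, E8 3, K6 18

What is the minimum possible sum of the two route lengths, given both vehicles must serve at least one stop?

77 miles — the smallest possible combined total.

Check every non-empty split of the stops between the two vehicles; for each half take its own optimal tour:
  {U1} + {G6, E8, K6, M6}: 8 + 69 = 77
  {G6} + {U1, E8, K6, M6}: 30 + 69 = 99
  {U1, G6} + {E8, K6, M6}: 38 + 69 = 107
  {E8} + {U1, G6, K6, M6}: 32 + 69 = 101
  {U1, E8} + {G6, K6, M6}: 32 + 69 = 101
  {G6, E8} + {U1, K6, M6}: 39 + 69 = 108
  … (15 splits in total)
Best: vehicle 1 HQ → U1 → HQ = 8; vehicle 2 HQ → G6 → K6 → M6 → E8 → HQ = 69; combined 77.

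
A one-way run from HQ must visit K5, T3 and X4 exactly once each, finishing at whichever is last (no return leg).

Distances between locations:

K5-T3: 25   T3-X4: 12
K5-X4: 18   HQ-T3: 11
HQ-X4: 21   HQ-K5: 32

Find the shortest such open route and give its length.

There are 3! = 6 possible orderings.
HQ→K5→T3→X4: 32+25+12 = 69
HQ→K5→X4→T3: 32+18+12 = 62
HQ→T3→K5→X4: 11+25+18 = 54
HQ→T3→X4→K5: 11+12+18 = 41
HQ→X4→K5→T3: 21+18+25 = 64
HQ→X4→T3→K5: 21+12+25 = 58
The minimum is 41.
One shortest path: HQ → T3 → X4 → K5.

41 — the minimum one-way total.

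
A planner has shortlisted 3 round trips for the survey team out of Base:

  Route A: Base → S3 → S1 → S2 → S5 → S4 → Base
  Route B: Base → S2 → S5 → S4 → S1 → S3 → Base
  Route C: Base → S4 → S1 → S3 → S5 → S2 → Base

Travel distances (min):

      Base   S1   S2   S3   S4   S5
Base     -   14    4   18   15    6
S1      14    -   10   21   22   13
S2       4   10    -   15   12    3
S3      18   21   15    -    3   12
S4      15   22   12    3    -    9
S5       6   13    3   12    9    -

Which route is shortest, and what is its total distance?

Shortest is Route A, total 76 min.

Route A: 18 + 21 + 10 + 3 + 9 + 15 = 76
Route B: 4 + 3 + 9 + 22 + 21 + 18 = 77
Route C: 15 + 22 + 21 + 12 + 3 + 4 = 77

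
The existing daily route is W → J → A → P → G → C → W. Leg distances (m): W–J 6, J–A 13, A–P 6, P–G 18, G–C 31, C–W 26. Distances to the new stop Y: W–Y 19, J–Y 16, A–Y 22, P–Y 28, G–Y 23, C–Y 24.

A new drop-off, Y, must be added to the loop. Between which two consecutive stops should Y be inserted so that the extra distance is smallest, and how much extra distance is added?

Insertion cost between consecutive stops i–j is d(i,Y) + d(Y,j) − d(i,j):
  between W and J: 19 + 16 − 6 = 29
  between J and A: 16 + 22 − 13 = 25
  between A and P: 22 + 28 − 6 = 44
  between P and G: 28 + 23 − 18 = 33
  between G and C: 23 + 24 − 31 = 16
  between C and W: 24 + 19 − 26 = 17
Cheapest insertion is between G and C, adding 16.
New total = 100 + 16 = 116.

Minimum extra distance: 16 m, inserting Y between G and C.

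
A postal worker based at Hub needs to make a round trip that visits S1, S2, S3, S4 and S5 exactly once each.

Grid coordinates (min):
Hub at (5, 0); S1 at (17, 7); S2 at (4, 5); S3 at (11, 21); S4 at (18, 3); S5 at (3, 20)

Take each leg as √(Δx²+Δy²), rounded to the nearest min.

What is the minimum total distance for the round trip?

Shortest round trip = 60 min.

There are 60 distinct closed tours to check (reversals are equivalent).
Hub→S1→S2→S3→S4→S5→Hub: 14+13+17+19+23+20 = 106
Hub→S1→S2→S3→S5→S4→Hub: 14+13+17+8+23+13 = 88
Hub→S1→S2→S4→S3→S5→Hub: 14+13+14+19+8+20 = 88
Hub→S1→S2→S4→S5→S3→Hub: 14+13+14+23+8+22 = 94
Hub→S1→S2→S5→S3→S4→Hub: 14+13+15+8+19+13 = 82
Hub→S1→S2→S5→S4→S3→Hub: 14+13+15+23+19+22 = 106
Hub→S1→S3→S2→S4→S5→Hub: 14+15+17+14+23+20 = 103
Hub→S1→S3→S2→S5→S4→Hub: 14+15+17+15+23+13 = 97
Hub→S1→S3→S4→S2→S5→Hub: 14+15+19+14+15+20 = 97
Hub→S1→S3→S4→S5→S2→Hub: 14+15+19+23+15+5 = 91
Hub→S1→S3→S5→S2→S4→Hub: 14+15+8+15+14+13 = 79
Hub→S1→S3→S5→S4→S2→Hub: 14+15+8+23+14+5 = 79
Hub→S1→S4→S2→S3→S5→Hub: 14+4+14+17+8+20 = 77
Hub→S1→S4→S2→S5→S3→Hub: 14+4+14+15+8+22 = 77
… (46 more)
Hub→S2→S5→S3→S1→S4→Hub: 5+15+8+15+4+13 = 60  ← best
The minimum is 60.
One optimal route: Hub → S2 → S5 → S3 → S1 → S4 → Hub (or its reverse).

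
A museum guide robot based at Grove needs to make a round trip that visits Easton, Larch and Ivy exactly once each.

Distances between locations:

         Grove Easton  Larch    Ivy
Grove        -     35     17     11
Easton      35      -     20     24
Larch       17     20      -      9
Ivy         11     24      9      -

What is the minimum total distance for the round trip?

Grove-Easton-Larch-Ivy-Grove: 35+20+9+11 = 75
Grove-Easton-Ivy-Larch-Grove: 35+24+9+17 = 85
Grove-Larch-Easton-Ivy-Grove: 17+20+24+11 = 72
The minimum is 72.
One optimal route: Grove → Larch → Easton → Ivy → Grove (or its reverse).

Shortest round trip = 72.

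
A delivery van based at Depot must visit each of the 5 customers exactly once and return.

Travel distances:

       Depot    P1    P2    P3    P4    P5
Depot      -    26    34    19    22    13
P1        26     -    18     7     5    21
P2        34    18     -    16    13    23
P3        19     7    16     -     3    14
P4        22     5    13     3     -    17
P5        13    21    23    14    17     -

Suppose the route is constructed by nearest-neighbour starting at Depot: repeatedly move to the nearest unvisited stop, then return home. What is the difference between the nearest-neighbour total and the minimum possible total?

The nearest-neighbour route is 7 longer than optimal.

From Depot: P5=13, P3=19, P4=22, P1=26, P2=34 → choose P5 (13).
From P5: P3=14, P4=17, P1=21, P2=23 → choose P3 (14).
From P3: P4=3, P1=7, P2=16 → choose P4 (3).
From P4: P1=5, P2=13 → choose P1 (5).
From P1: P2=18 → choose P2 (18).
NN route Depot → P5 → P3 → P4 → P1 → P2 → Depot costs 87.
Optimal: Depot → P3 → P1 → P4 → P2 → P5 → Depot costs 80 (by enumerating all 60 distinct tours).
Excess = 87 − 80 = 7.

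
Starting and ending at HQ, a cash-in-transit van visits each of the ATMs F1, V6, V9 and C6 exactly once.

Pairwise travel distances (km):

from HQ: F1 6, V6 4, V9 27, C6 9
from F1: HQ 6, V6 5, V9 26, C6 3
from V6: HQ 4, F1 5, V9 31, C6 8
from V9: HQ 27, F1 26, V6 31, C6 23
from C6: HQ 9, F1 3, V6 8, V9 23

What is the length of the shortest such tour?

Shortest round trip = 62 km.

There are 12 distinct closed tours to check (reversals are equivalent).
HQ - F1 - V6 - V9 - C6 - HQ: 6+5+31+23+9 = 74
HQ - F1 - V6 - C6 - V9 - HQ: 6+5+8+23+27 = 69
HQ - F1 - V9 - V6 - C6 - HQ: 6+26+31+8+9 = 80
HQ - F1 - V9 - C6 - V6 - HQ: 6+26+23+8+4 = 67
HQ - F1 - C6 - V6 - V9 - HQ: 6+3+8+31+27 = 75
HQ - F1 - C6 - V9 - V6 - HQ: 6+3+23+31+4 = 67
HQ - V6 - F1 - V9 - C6 - HQ: 4+5+26+23+9 = 67
HQ - V6 - F1 - C6 - V9 - HQ: 4+5+3+23+27 = 62
HQ - V6 - V9 - F1 - C6 - HQ: 4+31+26+3+9 = 73
HQ - V6 - C6 - F1 - V9 - HQ: 4+8+3+26+27 = 68
HQ - V9 - F1 - V6 - C6 - HQ: 27+26+5+8+9 = 75
HQ - V9 - V6 - F1 - C6 - HQ: 27+31+5+3+9 = 75
The minimum is 62.
One optimal route: HQ → V6 → F1 → C6 → V9 → HQ (or its reverse).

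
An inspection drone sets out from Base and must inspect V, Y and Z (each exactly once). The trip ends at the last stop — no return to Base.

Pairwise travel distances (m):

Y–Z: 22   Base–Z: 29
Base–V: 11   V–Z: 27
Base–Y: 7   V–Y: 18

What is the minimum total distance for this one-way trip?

Shortest open route: 51 m.

There are 3! = 6 possible orderings.
Base → V → Y → Z: 11+18+22 = 51
Base → V → Z → Y: 11+27+22 = 60
Base → Y → V → Z: 7+18+27 = 52
Base → Y → Z → V: 7+22+27 = 56
Base → Z → V → Y: 29+27+18 = 74
Base → Z → Y → V: 29+22+18 = 69
The minimum is 51.
One shortest path: Base → V → Y → Z.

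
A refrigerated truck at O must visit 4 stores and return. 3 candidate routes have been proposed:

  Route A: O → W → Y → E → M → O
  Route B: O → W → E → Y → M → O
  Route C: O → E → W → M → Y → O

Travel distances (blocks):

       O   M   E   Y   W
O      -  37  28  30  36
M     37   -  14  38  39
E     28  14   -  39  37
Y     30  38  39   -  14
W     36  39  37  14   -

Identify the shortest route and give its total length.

Route A: 36 + 14 + 39 + 14 + 37 = 140
Route B: 36 + 37 + 39 + 38 + 37 = 187
Route C: 28 + 37 + 39 + 38 + 30 = 172

Shortest is Route A, total 140 blocks.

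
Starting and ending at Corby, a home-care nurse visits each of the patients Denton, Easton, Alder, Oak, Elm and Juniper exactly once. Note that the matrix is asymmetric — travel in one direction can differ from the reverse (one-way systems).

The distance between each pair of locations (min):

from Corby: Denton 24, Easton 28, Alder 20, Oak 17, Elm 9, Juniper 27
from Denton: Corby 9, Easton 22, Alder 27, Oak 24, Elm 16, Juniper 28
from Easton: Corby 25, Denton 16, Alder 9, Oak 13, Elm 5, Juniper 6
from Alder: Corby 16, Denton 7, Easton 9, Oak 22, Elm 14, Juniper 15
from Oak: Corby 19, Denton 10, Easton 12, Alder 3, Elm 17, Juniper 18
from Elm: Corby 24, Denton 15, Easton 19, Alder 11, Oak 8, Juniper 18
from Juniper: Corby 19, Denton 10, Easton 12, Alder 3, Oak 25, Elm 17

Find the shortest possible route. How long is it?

Corby-Denton-Easton-Alder-Oak-Elm-Juniper-Corby: 24+22+9+22+17+18+19 = 131
Corby-Denton-Easton-Alder-Oak-Juniper-Elm-Corby: 24+22+9+22+18+17+24 = 136
Corby-Denton-Easton-Alder-Elm-Oak-Juniper-Corby: 24+22+9+14+8+18+19 = 114
Corby-Denton-Easton-Alder-Elm-Juniper-Oak-Corby: 24+22+9+14+18+25+19 = 131
Corby-Denton-Easton-Alder-Juniper-Oak-Elm-Corby: 24+22+9+15+25+17+24 = 136
Corby-Denton-Easton-Alder-Juniper-Elm-Oak-Corby: 24+22+9+15+17+8+19 = 114
Corby-Denton-Easton-Oak-Alder-Elm-Juniper-Corby: 24+22+13+3+14+18+19 = 113
Corby-Denton-Easton-Oak-Alder-Juniper-Elm-Corby: 24+22+13+3+15+17+24 = 118
… (712 more)
Corby-Elm-Oak-Easton-Juniper-Alder-Denton-Corby: 9+8+12+6+3+7+9 = 54  ← best
The minimum is 54.
One optimal route: Corby → Elm → Oak → Easton → Juniper → Alder → Denton → Corby.

54 min — the shortest possible round trip.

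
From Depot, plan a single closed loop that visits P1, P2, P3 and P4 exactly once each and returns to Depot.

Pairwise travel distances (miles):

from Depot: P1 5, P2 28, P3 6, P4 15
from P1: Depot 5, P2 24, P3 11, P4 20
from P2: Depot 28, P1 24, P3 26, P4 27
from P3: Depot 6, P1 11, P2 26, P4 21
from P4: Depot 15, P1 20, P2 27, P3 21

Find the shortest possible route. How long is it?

With 4 stops there are 4!/2 = 12 distinct round trips (a route and its reverse cost the same).
Depot - P1 - P2 - P3 - P4 - Depot: 5+24+26+21+15 = 91
Depot - P1 - P2 - P4 - P3 - Depot: 5+24+27+21+6 = 83
Depot - P1 - P3 - P2 - P4 - Depot: 5+11+26+27+15 = 84
Depot - P1 - P3 - P4 - P2 - Depot: 5+11+21+27+28 = 92
Depot - P1 - P4 - P2 - P3 - Depot: 5+20+27+26+6 = 84
Depot - P1 - P4 - P3 - P2 - Depot: 5+20+21+26+28 = 100
Depot - P2 - P1 - P3 - P4 - Depot: 28+24+11+21+15 = 99
Depot - P2 - P1 - P4 - P3 - Depot: 28+24+20+21+6 = 99
Depot - P2 - P3 - P1 - P4 - Depot: 28+26+11+20+15 = 100
Depot - P2 - P4 - P1 - P3 - Depot: 28+27+20+11+6 = 92
Depot - P3 - P1 - P2 - P4 - Depot: 6+11+24+27+15 = 83
Depot - P3 - P2 - P1 - P4 - Depot: 6+26+24+20+15 = 91
The minimum is 83.
One optimal route: Depot → P1 → P2 → P4 → P3 → Depot (or its reverse).

Minimum total distance: 83 miles.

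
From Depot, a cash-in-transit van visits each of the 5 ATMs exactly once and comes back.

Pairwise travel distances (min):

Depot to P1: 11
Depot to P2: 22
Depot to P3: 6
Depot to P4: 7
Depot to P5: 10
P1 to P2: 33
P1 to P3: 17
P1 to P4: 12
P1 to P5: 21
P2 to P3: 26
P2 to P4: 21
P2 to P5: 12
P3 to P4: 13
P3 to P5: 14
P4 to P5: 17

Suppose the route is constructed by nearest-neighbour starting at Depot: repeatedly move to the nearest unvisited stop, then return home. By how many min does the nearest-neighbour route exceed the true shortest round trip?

From Depot: P3=6, P4=7, P5=10, P1=11, P2=22 → choose P3 (6).
From P3: P4=13, P5=14, P1=17, P2=26 → choose P4 (13).
From P4: P1=12, P5=17, P2=21 → choose P1 (12).
From P1: P5=21, P2=33 → choose P5 (21).
From P5: P2=12 → choose P2 (12).
NN route Depot → P3 → P4 → P1 → P5 → P2 → Depot costs 86.
Optimal: Depot → P1 → P4 → P2 → P5 → P3 → Depot costs 76 (by enumerating all 60 distinct tours).
Excess = 86 − 76 = 10.

Excess over optimum: 10 min.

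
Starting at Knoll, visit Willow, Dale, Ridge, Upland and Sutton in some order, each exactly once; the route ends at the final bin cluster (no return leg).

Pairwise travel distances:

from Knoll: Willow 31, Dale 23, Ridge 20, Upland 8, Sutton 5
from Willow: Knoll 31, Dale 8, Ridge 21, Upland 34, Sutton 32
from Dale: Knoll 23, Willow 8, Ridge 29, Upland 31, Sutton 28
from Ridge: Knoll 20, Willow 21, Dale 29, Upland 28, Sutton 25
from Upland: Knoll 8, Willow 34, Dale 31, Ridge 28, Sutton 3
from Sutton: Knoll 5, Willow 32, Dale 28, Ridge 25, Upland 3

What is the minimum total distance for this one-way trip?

There are 5! = 120 possible orderings.
Knoll → Willow → Dale → Ridge → Upland → Sutton: 31+8+29+28+3 = 99
Knoll → Willow → Dale → Ridge → Sutton → Upland: 31+8+29+25+3 = 96
Knoll → Willow → Dale → Upland → Ridge → Sutton: 31+8+31+28+25 = 123
Knoll → Willow → Dale → Upland → Sutton → Ridge: 31+8+31+3+25 = 98
Knoll → Willow → Dale → Sutton → Ridge → Upland: 31+8+28+25+28 = 120
Knoll → Willow → Dale → Sutton → Upland → Ridge: 31+8+28+3+28 = 98
Knoll → Willow → Ridge → Dale → Upland → Sutton: 31+21+29+31+3 = 115
Knoll → Willow → Ridge → Dale → Sutton → Upland: 31+21+29+28+3 = 112
Knoll → Willow → Ridge → Upland → Dale → Sutton: 31+21+28+31+28 = 139
Knoll → Willow → Ridge → Upland → Sutton → Dale: 31+21+28+3+28 = 111
Knoll → Willow → Ridge → Sutton → Dale → Upland: 31+21+25+28+31 = 136
Knoll → Willow → Ridge → Sutton → Upland → Dale: 31+21+25+3+31 = 111
Knoll → Willow → Upland → Dale → Ridge → Sutton: 31+34+31+29+25 = 150
Knoll → Willow → Upland → Dale → Sutton → Ridge: 31+34+31+28+25 = 149
… (106 more)
Knoll → Upland → Sutton → Ridge → Willow → Dale: 8+3+25+21+8 = 65  ← best
The minimum is 65.
One shortest path: Knoll → Upland → Sutton → Ridge → Willow → Dale.

Minimum one-way distance = 65.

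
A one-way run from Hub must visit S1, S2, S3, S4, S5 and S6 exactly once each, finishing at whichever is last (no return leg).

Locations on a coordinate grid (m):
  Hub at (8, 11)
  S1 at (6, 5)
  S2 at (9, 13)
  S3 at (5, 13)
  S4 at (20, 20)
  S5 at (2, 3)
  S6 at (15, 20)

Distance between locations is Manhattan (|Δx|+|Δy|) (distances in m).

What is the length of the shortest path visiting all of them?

There are 6! = 720 possible orderings.
Hub → S1 → S2 → S3 → S4 → S5 → S6: 8+11+4+22+35+30 = 110
Hub → S1 → S2 → S3 → S4 → S6 → S5: 8+11+4+22+5+30 = 80
Hub → S1 → S2 → S3 → S5 → S4 → S6: 8+11+4+13+35+5 = 76
Hub → S1 → S2 → S3 → S5 → S6 → S4: 8+11+4+13+30+5 = 71
Hub → S1 → S2 → S3 → S6 → S4 → S5: 8+11+4+17+5+35 = 80
Hub → S1 → S2 → S3 → S6 → S5 → S4: 8+11+4+17+30+35 = 105
Hub → S1 → S2 → S4 → S3 → S5 → S6: 8+11+18+22+13+30 = 102
Hub → S1 → S2 → S4 → S3 → S6 → S5: 8+11+18+22+17+30 = 106
… (712 more)
Hub → S1 → S5 → S3 → S2 → S6 → S4: 8+6+13+4+13+5 = 49  ← best
The minimum is 49.
One shortest path: Hub → S1 → S5 → S3 → S2 → S6 → S4.

Shortest open route: 49 m.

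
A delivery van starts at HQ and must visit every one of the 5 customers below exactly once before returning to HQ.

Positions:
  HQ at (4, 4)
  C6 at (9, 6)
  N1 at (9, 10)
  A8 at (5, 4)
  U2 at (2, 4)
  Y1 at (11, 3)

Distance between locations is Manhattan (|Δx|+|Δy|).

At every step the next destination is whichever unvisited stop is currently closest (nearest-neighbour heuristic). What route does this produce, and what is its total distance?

Total distance 34 via the nearest-neighbour route HQ → A8 → U2 → C6 → N1 → Y1 → HQ.

From HQ: distances to unvisited — A8=1, U2=2, C6=7, Y1=8, N1=11. Nearest is A8 (1).
From A8: distances to unvisited — U2=3, C6=6, Y1=7, N1=10. Nearest is U2 (3).
From U2: distances to unvisited — C6=9, Y1=10, N1=13. Nearest is C6 (9).
From C6: distances to unvisited — N1=4, Y1=5. Nearest is N1 (4).
From N1: distances to unvisited — Y1=9. Nearest is Y1 (9).
Return Y1→HQ: 8.
Total = 1 + 3 + 9 + 4 + 9 + 8 = 34.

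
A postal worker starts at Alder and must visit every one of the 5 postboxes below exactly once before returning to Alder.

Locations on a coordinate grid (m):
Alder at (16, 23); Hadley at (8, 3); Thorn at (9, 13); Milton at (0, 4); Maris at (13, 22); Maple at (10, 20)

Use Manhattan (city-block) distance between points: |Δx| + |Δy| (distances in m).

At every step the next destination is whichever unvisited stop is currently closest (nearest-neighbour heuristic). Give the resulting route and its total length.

At Alder the remaining stops are Maris 4, Maple 9, Thorn 17, Hadley 28, Milton 35; go to Maris.
At Maris the remaining stops are Maple 5, Thorn 13, Hadley 24, Milton 31; go to Maple.
At Maple the remaining stops are Thorn 8, Hadley 19, Milton 26; go to Thorn.
At Thorn the remaining stops are Hadley 11, Milton 18; go to Hadley.
At Hadley the remaining stops are Milton 9; go to Milton.
Return Milton→Alder: 35.
Total = 4 + 5 + 8 + 11 + 9 + 35 = 72.

Nearest-neighbour total = 72 m; route Alder → Maris → Maple → Thorn → Hadley → Milton → Alder.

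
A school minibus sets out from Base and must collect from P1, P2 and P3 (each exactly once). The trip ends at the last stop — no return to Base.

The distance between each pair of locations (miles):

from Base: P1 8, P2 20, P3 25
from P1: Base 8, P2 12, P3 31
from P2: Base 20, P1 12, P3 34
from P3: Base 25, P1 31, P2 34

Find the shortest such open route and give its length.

54 miles — the minimum one-way total.

There are 3! = 6 possible orderings.
Base→P1→P2→P3: 8+12+34 = 54
Base→P1→P3→P2: 8+31+34 = 73
Base→P2→P1→P3: 20+12+31 = 63
Base→P2→P3→P1: 20+34+31 = 85
Base→P3→P1→P2: 25+31+12 = 68
Base→P3→P2→P1: 25+34+12 = 71
The minimum is 54.
One shortest path: Base → P1 → P2 → P3.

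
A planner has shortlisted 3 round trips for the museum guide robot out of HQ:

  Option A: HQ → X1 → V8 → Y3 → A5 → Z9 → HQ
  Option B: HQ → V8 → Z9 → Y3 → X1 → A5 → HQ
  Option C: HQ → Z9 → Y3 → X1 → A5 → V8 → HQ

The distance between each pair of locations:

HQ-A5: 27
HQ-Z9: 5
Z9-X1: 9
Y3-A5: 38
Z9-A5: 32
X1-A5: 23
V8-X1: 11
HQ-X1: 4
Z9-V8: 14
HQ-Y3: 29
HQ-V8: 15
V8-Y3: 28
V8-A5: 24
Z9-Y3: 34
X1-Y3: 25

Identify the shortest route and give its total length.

118 — Option A is the shortest.

Option A: 4 + 11 + 28 + 38 + 32 + 5 = 118
Option B: 15 + 14 + 34 + 25 + 23 + 27 = 138
Option C: 5 + 34 + 25 + 23 + 24 + 15 = 126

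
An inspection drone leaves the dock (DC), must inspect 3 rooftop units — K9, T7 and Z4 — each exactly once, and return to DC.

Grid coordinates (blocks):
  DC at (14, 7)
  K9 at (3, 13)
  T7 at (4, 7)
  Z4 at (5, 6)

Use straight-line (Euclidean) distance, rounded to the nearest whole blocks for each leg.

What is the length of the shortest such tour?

29 blocks — the shortest possible round trip.

With 3 stops there are 3!/2 = 3 distinct round trips (a route and its reverse cost the same).
DC→K9→T7→Z4→DC: 13+6+1+9 = 29
DC→K9→Z4→T7→DC: 13+7+1+10 = 31
DC→T7→K9→Z4→DC: 10+6+7+9 = 32
The minimum is 29.
One optimal route: DC → K9 → T7 → Z4 → DC (or its reverse).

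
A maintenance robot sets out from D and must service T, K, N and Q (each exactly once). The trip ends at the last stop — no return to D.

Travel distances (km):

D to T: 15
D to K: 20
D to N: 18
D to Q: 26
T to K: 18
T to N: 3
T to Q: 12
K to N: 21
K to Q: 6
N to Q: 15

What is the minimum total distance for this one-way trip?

39 km — the minimum one-way total.

There are 4! = 24 possible orderings.
D → T → K → N → Q: 15+18+21+15 = 69
D → T → K → Q → N: 15+18+6+15 = 54
D → T → N → K → Q: 15+3+21+6 = 45
D → T → N → Q → K: 15+3+15+6 = 39
D → T → Q → K → N: 15+12+6+21 = 54
D → T → Q → N → K: 15+12+15+21 = 63
D → K → T → N → Q: 20+18+3+15 = 56
D → K → T → Q → N: 20+18+12+15 = 65
D → K → N → T → Q: 20+21+3+12 = 56
D → K → N → Q → T: 20+21+15+12 = 68
D → K → Q → T → N: 20+6+12+3 = 41
D → K → Q → N → T: 20+6+15+3 = 44
D → N → T → K → Q: 18+3+18+6 = 45
D → N → T → Q → K: 18+3+12+6 = 39
… (10 more)
The minimum is 39.
One shortest path: D → T → N → Q → K.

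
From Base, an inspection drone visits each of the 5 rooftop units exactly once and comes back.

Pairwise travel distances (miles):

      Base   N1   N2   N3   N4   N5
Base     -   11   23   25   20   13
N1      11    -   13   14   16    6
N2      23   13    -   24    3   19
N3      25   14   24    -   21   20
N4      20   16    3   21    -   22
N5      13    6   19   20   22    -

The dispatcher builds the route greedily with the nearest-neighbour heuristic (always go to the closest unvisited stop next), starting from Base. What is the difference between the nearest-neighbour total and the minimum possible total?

Base: N1=11, N5=13, N4=20, N2=23, N3=25 ⇒ N1
N1: N5=6, N2=13, N3=14, N4=16 ⇒ N5
N5: N2=19, N3=20, N4=22 ⇒ N2
N2: N4=3, N3=24 ⇒ N4
N4: N3=21 ⇒ N3
NN route Base → N1 → N5 → N2 → N4 → N3 → Base costs 85.
Optimal: Base → N2 → N4 → N3 → N1 → N5 → Base costs 80 (by enumerating all 60 distinct tours).
Excess = 85 − 80 = 5.

The nearest-neighbour route is 5 miles longer than optimal.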